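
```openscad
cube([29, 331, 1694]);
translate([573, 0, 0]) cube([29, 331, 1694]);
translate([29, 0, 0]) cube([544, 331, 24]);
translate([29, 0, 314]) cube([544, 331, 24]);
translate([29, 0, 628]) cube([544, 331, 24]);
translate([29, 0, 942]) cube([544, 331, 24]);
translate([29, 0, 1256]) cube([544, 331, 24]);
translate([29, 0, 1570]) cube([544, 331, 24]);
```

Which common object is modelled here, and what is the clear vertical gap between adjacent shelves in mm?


A bookshelf. The clear shelf gap is 290 mm.

Two tall side panels with 6 horizontal boards between them — a bookshelf. The first two shelf undersides are at z = 0 and z = 314; with shelf thickness 24, the clear gap is 314 − 0 − 24 = 290 mm.


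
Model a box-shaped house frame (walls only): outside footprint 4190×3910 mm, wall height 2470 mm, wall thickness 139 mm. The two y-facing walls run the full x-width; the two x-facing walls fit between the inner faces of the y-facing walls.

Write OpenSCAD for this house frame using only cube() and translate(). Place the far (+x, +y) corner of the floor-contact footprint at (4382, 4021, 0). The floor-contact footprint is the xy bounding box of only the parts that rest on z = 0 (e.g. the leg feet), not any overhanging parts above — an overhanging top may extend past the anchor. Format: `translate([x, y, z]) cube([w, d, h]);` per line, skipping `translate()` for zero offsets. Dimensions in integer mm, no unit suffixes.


translate([192, 111, 0]) cube([4190, 139, 2470]);
translate([192, 3882, 0]) cube([4190, 139, 2470]);
translate([192, 250, 0]) cube([139, 3632, 2470]);
translate([4243, 250, 0]) cube([139, 3632, 2470]);


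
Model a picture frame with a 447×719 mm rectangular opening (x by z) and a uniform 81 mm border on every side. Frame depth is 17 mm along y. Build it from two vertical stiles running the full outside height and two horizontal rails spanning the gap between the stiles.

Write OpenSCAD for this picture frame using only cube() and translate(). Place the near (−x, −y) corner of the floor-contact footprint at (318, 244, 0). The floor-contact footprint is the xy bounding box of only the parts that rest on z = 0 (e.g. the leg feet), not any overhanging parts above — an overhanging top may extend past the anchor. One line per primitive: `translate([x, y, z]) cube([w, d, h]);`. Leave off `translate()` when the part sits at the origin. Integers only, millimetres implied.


translate([318, 244, 0]) cube([81, 17, 881]);
translate([846, 244, 0]) cube([81, 17, 881]);
translate([399, 244, 0]) cube([447, 17, 81]);
translate([399, 244, 800]) cube([447, 17, 81]);


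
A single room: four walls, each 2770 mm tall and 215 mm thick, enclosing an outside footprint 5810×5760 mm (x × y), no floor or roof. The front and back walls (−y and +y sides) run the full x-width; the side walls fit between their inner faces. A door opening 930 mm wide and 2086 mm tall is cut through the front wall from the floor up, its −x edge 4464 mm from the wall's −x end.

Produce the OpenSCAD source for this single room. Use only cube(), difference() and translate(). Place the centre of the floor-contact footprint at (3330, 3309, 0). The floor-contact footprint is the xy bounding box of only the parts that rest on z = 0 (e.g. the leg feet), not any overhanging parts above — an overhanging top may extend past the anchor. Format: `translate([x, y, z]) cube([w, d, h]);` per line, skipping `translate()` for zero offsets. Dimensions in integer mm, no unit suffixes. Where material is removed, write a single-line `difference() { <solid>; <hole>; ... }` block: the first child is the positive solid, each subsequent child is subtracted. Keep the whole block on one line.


difference() { translate([425, 429, 0]) cube([5810, 215, 2770]); translate([4889, 429, 0]) cube([930, 215, 2086]); }
translate([425, 5974, 0]) cube([5810, 215, 2770]);
translate([425, 644, 0]) cube([215, 5330, 2770]);
translate([6020, 644, 0]) cube([215, 5330, 2770]);


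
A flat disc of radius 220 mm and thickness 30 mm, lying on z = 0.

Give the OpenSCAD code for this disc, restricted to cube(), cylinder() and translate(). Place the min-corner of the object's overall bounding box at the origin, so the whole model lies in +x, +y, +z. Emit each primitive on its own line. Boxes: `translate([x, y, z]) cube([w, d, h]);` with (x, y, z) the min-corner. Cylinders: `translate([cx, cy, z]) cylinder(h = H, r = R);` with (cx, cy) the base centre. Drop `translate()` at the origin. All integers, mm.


translate([220, 220, 0]) cylinder(h = 30, r = 220);


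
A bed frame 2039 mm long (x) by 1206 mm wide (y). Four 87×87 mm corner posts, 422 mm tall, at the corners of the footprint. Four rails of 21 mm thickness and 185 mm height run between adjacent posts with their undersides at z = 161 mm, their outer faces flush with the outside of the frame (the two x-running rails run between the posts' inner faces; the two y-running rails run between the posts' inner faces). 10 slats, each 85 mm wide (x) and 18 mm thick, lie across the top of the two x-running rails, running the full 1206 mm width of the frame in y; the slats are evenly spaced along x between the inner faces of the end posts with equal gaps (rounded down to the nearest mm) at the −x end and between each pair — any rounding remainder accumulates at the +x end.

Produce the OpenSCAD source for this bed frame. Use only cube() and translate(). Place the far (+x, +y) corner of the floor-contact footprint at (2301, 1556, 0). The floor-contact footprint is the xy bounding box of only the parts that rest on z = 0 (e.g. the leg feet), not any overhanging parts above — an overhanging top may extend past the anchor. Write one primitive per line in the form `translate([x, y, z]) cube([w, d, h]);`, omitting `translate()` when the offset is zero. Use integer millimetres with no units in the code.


translate([262, 350, 0]) cube([87, 87, 422]);
translate([262, 1469, 0]) cube([87, 87, 422]);
translate([2214, 350, 0]) cube([87, 87, 422]);
translate([2214, 1469, 0]) cube([87, 87, 422]);
translate([349, 350, 161]) cube([1865, 21, 185]);
translate([349, 1535, 161]) cube([1865, 21, 185]);
translate([262, 437, 161]) cube([21, 1032, 185]);
translate([2280, 437, 161]) cube([21, 1032, 185]);
translate([441, 350, 346]) cube([85, 1206, 18]);
translate([618, 350, 346]) cube([85, 1206, 18]);
translate([795, 350, 346]) cube([85, 1206, 18]);
translate([972, 350, 346]) cube([85, 1206, 18]);
translate([1149, 350, 346]) cube([85, 1206, 18]);
translate([1326, 350, 346]) cube([85, 1206, 18]);
translate([1503, 350, 346]) cube([85, 1206, 18]);
translate([1680, 350, 346]) cube([85, 1206, 18]);
translate([1857, 350, 346]) cube([85, 1206, 18]);
translate([2034, 350, 346]) cube([85, 1206, 18]);


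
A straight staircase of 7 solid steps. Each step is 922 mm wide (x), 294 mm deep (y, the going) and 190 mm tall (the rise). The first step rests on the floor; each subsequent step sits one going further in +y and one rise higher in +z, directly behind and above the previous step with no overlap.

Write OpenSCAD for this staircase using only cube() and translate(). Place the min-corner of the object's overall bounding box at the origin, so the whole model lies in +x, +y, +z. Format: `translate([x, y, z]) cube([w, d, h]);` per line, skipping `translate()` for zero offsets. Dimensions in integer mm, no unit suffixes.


cube([922, 294, 190]);
translate([0, 294, 190]) cube([922, 294, 190]);
translate([0, 588, 380]) cube([922, 294, 190]);
translate([0, 882, 570]) cube([922, 294, 190]);
translate([0, 1176, 760]) cube([922, 294, 190]);
translate([0, 1470, 950]) cube([922, 294, 190]);
translate([0, 1764, 1140]) cube([922, 294, 190]);


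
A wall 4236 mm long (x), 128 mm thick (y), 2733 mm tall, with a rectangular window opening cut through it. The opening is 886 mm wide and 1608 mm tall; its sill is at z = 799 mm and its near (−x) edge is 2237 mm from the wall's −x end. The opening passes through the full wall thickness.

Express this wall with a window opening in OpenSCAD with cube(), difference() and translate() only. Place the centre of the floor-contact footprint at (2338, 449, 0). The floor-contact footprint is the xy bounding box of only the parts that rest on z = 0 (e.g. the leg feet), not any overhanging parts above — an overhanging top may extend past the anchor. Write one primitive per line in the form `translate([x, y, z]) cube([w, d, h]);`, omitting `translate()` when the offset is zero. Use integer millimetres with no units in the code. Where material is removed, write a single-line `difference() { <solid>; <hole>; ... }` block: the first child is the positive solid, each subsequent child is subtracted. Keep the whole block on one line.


difference() { translate([220, 385, 0]) cube([4236, 128, 2733]); translate([2457, 385, 799]) cube([886, 128, 1608]); }


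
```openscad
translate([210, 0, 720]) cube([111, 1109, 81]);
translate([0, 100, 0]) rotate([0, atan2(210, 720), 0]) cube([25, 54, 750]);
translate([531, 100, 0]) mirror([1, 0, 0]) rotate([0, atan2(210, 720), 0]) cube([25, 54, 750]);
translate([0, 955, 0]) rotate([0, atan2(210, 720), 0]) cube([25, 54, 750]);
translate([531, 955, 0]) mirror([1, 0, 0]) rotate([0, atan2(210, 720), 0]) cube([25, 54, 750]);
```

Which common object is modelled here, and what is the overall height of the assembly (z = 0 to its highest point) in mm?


A sawhorse. The overall height is 801 mm.

A beam across two mirrored pairs of raked legs — a sawhorse. The beam's underside is at z = 720 (matching the legs' vertical rise in atan2(210, 720)) and the beam is 81 mm tall, so its top is at 720 + 81 = 801 mm. The raked legs top out at the beam's underside, so that is the highest point.


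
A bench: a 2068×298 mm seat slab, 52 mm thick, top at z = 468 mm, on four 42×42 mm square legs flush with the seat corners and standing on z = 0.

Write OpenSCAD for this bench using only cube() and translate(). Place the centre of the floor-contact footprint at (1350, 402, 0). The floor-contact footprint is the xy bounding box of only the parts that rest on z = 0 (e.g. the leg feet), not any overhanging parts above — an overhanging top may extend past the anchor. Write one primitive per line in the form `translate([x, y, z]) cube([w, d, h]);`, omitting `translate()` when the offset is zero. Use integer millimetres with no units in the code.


translate([316, 253, 416]) cube([2068, 298, 52]);
translate([316, 253, 0]) cube([42, 42, 416]);
translate([316, 509, 0]) cube([42, 42, 416]);
translate([2342, 253, 0]) cube([42, 42, 416]);
translate([2342, 509, 0]) cube([42, 42, 416]);


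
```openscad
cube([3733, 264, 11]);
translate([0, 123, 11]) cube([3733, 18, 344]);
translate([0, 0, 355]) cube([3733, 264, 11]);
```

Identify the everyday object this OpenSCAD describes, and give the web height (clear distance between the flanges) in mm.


An I-beam. The web height is 344 mm.

Two wide flanges with a thin centred web — an I-beam. Overall 366 mm minus two 11 mm flanges gives a web of 366 − 2·11 = 344 mm.


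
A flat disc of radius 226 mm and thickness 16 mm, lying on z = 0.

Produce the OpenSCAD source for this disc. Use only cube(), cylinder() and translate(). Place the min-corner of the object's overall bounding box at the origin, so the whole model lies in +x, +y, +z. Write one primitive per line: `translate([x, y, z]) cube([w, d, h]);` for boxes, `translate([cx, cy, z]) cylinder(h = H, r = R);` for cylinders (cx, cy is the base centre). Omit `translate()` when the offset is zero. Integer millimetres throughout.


translate([226, 226, 0]) cylinder(h = 16, r = 226);


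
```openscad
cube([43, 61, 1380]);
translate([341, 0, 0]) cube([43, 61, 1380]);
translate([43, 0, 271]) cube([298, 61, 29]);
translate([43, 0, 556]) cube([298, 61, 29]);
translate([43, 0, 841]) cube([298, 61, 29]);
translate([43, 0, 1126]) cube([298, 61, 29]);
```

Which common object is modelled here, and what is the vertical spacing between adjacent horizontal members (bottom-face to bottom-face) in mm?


A ladder. The rung spacing is 285 mm.

Two tall 43×61 posts with 4 short bars between them — a ladder. Adjacent rungs sit at z = 271 and z = 556, so the spacing is 556 − 271 = 285 mm.


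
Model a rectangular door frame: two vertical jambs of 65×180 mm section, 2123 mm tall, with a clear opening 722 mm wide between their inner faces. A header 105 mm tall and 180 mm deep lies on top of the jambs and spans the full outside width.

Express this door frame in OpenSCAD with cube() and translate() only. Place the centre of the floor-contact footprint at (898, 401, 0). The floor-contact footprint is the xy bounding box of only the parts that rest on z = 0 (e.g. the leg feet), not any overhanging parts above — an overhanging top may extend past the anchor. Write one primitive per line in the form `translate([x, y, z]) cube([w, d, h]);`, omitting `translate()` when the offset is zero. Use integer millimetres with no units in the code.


translate([472, 311, 0]) cube([65, 180, 2123]);
translate([1259, 311, 0]) cube([65, 180, 2123]);
translate([472, 311, 2123]) cube([852, 180, 105]);


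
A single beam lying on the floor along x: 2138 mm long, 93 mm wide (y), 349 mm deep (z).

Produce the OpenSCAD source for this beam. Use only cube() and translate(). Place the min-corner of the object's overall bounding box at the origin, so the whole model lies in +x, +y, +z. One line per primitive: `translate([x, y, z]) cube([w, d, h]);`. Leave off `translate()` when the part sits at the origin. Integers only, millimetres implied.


cube([2138, 93, 349]);


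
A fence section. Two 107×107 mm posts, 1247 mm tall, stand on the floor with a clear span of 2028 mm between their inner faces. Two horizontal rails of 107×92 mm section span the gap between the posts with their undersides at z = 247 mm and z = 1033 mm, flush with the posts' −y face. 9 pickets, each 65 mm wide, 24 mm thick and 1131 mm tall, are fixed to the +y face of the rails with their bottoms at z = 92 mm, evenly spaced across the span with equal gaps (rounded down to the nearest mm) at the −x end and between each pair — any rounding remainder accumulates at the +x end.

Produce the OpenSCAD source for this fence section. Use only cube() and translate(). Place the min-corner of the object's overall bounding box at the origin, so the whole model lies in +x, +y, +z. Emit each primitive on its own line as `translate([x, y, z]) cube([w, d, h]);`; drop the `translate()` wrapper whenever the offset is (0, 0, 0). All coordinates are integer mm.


cube([107, 107, 1247]);
translate([2135, 0, 0]) cube([107, 107, 1247]);
translate([107, 0, 247]) cube([2028, 107, 92]);
translate([107, 0, 1033]) cube([2028, 107, 92]);
translate([251, 107, 92]) cube([65, 24, 1131]);
translate([460, 107, 92]) cube([65, 24, 1131]);
translate([669, 107, 92]) cube([65, 24, 1131]);
translate([878, 107, 92]) cube([65, 24, 1131]);
translate([1087, 107, 92]) cube([65, 24, 1131]);
translate([1296, 107, 92]) cube([65, 24, 1131]);
translate([1505, 107, 92]) cube([65, 24, 1131]);
translate([1714, 107, 92]) cube([65, 24, 1131]);
translate([1923, 107, 92]) cube([65, 24, 1131]);


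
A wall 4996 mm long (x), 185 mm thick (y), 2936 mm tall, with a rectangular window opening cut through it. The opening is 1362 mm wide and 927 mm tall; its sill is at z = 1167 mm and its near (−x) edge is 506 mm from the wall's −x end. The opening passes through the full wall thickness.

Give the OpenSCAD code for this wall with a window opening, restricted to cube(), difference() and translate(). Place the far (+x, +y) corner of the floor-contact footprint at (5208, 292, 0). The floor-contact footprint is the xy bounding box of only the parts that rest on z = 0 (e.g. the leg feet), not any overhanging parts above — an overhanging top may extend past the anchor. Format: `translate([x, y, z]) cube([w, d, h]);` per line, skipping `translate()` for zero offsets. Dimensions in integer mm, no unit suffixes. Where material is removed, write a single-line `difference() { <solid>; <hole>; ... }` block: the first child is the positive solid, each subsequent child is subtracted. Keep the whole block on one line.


difference() { translate([212, 107, 0]) cube([4996, 185, 2936]); translate([718, 107, 1167]) cube([1362, 185, 927]); }


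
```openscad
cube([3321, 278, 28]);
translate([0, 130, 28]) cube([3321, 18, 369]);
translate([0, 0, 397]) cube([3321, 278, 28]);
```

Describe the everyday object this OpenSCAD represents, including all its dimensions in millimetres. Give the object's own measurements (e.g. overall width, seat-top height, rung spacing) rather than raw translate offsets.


An I-beam lying along x, 3321 mm long. Overall section height 425 mm. Two flanges 278 mm wide (y) and 28 mm thick, one on the floor and one at the top; a web 18 mm thick runs between them, centred on the flange width.


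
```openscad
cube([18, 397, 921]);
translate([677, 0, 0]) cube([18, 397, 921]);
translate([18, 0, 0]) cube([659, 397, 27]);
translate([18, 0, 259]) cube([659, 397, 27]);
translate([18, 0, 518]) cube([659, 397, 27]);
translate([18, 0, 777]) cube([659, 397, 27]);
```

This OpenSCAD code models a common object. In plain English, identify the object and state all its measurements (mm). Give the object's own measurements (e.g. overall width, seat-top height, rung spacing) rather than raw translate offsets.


An open bookshelf. Two side panels, each 18 mm thick, 397 mm deep and 921 mm tall, stand 695 mm apart (outside-to-outside). Between them sit 4 shelves, each 27 mm thick and 397 mm deep, spanning the full gap between the sides. The bottom shelf rests on the floor (its underside at z = 0) and the clear gap between one shelf's top and the next shelf's underside is 232 mm.


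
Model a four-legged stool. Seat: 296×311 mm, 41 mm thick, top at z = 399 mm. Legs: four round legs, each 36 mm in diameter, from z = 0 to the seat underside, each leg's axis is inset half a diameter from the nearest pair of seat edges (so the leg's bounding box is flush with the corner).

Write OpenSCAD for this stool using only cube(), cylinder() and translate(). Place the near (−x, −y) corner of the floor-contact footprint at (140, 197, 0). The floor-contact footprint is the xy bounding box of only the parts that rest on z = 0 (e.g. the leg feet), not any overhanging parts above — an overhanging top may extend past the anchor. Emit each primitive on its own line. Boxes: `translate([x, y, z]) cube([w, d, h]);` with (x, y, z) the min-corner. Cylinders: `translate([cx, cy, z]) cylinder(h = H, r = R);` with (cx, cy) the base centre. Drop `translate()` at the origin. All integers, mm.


translate([140, 197, 358]) cube([296, 311, 41]);
translate([158, 215, 0]) cylinder(h = 358, r = 18);
translate([418, 215, 0]) cylinder(h = 358, r = 18);
translate([158, 490, 0]) cylinder(h = 358, r = 18);
translate([418, 490, 0]) cylinder(h = 358, r = 18);


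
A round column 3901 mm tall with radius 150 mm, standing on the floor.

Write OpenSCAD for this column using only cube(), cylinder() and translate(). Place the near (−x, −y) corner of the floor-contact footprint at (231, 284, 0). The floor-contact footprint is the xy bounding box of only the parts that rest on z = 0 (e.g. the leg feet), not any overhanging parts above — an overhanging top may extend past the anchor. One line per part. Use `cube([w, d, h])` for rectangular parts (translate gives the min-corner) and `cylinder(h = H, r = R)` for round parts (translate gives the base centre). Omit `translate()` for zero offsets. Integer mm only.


translate([381, 434, 0]) cylinder(h = 3901, r = 150);


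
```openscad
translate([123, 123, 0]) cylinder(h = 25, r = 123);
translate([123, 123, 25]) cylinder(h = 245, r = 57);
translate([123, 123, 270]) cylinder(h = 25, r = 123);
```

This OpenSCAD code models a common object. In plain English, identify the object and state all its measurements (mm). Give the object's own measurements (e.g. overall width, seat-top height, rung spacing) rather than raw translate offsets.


A spool: two coaxial disc flanges of radius 123 mm and thickness 25 mm, joined by a core cylinder of radius 57 mm and height 245 mm. The lower flange rests on z = 0 and the three cylinders share a vertical axis.


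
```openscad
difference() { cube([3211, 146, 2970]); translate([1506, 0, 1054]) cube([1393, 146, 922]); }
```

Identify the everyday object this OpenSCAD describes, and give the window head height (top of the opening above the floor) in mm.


A wall with a window opening. The window head height is 1976 mm.

A wall with a rectangular opening subtracted — a window. Sill at z = 1054, opening 922 mm tall, so the head is at 1054 + 922 = 1976 mm.


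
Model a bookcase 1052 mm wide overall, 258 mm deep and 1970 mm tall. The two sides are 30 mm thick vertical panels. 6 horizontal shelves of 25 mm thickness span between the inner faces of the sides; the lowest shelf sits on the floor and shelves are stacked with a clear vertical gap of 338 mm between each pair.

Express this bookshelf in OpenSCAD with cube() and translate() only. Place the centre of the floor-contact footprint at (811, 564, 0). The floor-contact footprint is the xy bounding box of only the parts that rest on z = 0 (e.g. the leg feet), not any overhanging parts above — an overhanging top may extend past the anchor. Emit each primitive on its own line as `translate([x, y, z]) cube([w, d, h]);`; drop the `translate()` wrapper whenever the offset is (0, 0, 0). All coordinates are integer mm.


translate([285, 435, 0]) cube([30, 258, 1970]);
translate([1307, 435, 0]) cube([30, 258, 1970]);
translate([315, 435, 0]) cube([992, 258, 25]);
translate([315, 435, 363]) cube([992, 258, 25]);
translate([315, 435, 726]) cube([992, 258, 25]);
translate([315, 435, 1089]) cube([992, 258, 25]);
translate([315, 435, 1452]) cube([992, 258, 25]);
translate([315, 435, 1815]) cube([992, 258, 25]);


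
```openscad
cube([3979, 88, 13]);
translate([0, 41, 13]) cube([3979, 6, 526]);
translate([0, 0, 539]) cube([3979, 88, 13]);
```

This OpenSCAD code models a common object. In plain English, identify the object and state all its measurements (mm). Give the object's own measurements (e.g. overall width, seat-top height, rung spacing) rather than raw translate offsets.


An I-beam lying along x, 3979 mm long. Overall section height 552 mm. Two flanges 88 mm wide (y) and 13 mm thick, one on the floor and one at the top; a web 6 mm thick runs between them, centred on the flange width.


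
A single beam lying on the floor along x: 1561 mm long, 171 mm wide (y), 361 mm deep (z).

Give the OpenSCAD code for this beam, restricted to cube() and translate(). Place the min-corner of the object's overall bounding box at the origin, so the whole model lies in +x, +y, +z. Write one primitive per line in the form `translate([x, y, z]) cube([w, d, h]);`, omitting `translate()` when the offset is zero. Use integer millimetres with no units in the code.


cube([1561, 171, 361]);


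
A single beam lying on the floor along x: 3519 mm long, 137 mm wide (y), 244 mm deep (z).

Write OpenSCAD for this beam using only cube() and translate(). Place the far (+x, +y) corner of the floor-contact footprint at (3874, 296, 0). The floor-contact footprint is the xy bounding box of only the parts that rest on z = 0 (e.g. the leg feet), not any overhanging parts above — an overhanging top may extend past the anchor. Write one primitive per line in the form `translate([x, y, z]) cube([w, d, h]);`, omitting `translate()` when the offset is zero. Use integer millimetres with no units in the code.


translate([355, 159, 0]) cube([3519, 137, 244]);


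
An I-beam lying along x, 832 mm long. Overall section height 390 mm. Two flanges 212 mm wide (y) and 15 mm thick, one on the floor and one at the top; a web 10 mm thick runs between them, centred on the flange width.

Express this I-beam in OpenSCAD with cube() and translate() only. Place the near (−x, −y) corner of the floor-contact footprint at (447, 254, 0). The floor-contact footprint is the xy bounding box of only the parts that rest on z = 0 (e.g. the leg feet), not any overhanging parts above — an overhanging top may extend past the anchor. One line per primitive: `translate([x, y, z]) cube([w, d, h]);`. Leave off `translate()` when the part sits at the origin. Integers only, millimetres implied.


translate([447, 254, 0]) cube([832, 212, 15]);
translate([447, 355, 15]) cube([832, 10, 360]);
translate([447, 254, 375]) cube([832, 212, 15]);


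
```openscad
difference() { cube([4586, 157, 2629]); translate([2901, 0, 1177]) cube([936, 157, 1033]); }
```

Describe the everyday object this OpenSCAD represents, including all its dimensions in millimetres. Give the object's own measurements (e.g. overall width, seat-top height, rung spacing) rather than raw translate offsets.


A wall 4586 mm long (x), 157 mm thick (y), 2629 mm tall, with a rectangular window opening cut through it. The opening is 936 mm wide and 1033 mm tall; its sill is at z = 1177 mm and its near (−x) edge is 2901 mm from the wall's −x end. The opening passes through the full wall thickness.


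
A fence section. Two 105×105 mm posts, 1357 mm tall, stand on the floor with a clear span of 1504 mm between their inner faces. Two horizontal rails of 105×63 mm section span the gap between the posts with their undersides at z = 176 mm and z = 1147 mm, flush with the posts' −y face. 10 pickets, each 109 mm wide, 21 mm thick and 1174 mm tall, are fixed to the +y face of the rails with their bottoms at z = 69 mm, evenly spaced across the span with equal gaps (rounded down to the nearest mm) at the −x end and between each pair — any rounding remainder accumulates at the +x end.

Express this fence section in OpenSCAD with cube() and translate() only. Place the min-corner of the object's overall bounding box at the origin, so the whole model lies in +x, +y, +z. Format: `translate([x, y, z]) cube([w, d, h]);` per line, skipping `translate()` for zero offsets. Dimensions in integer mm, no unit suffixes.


cube([105, 105, 1357]);
translate([1609, 0, 0]) cube([105, 105, 1357]);
translate([105, 0, 176]) cube([1504, 105, 63]);
translate([105, 0, 1147]) cube([1504, 105, 63]);
translate([142, 105, 69]) cube([109, 21, 1174]);
translate([288, 105, 69]) cube([109, 21, 1174]);
translate([434, 105, 69]) cube([109, 21, 1174]);
translate([580, 105, 69]) cube([109, 21, 1174]);
translate([726, 105, 69]) cube([109, 21, 1174]);
translate([872, 105, 69]) cube([109, 21, 1174]);
translate([1018, 105, 69]) cube([109, 21, 1174]);
translate([1164, 105, 69]) cube([109, 21, 1174]);
translate([1310, 105, 69]) cube([109, 21, 1174]);
translate([1456, 105, 69]) cube([109, 21, 1174]);


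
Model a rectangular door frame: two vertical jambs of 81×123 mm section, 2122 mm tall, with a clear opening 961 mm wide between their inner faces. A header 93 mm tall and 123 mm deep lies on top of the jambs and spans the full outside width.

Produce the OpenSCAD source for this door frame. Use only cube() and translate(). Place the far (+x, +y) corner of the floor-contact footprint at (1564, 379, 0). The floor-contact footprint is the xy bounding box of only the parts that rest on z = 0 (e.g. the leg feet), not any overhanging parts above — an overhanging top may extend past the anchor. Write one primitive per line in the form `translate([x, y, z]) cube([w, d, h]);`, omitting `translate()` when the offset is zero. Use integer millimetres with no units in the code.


translate([441, 256, 0]) cube([81, 123, 2122]);
translate([1483, 256, 0]) cube([81, 123, 2122]);
translate([441, 256, 2122]) cube([1123, 123, 93]);


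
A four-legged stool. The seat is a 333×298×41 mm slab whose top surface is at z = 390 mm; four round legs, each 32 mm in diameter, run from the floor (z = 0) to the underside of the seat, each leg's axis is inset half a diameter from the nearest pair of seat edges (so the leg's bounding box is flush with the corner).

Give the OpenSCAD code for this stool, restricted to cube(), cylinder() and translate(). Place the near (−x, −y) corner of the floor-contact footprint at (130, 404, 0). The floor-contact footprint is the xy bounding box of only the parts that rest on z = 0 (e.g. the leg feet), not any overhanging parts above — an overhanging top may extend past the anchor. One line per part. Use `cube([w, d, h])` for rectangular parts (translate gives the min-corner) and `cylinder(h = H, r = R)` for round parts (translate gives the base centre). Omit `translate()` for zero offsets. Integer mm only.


translate([130, 404, 349]) cube([333, 298, 41]);
translate([146, 420, 0]) cylinder(h = 349, r = 16);
translate([447, 420, 0]) cylinder(h = 349, r = 16);
translate([146, 686, 0]) cylinder(h = 349, r = 16);
translate([447, 686, 0]) cylinder(h = 349, r = 16);


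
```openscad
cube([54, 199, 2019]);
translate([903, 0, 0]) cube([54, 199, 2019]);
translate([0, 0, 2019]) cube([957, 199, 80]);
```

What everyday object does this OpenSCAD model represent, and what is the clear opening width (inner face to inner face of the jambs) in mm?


A door frame. The clear opening width is 849 mm.

Two 2019 mm tall posts with a header on top — a door frame. The left jamb is 54 mm wide at x = 0; the right jamb starts at x = 903. The clear opening is 903 − 54 = 849 mm.


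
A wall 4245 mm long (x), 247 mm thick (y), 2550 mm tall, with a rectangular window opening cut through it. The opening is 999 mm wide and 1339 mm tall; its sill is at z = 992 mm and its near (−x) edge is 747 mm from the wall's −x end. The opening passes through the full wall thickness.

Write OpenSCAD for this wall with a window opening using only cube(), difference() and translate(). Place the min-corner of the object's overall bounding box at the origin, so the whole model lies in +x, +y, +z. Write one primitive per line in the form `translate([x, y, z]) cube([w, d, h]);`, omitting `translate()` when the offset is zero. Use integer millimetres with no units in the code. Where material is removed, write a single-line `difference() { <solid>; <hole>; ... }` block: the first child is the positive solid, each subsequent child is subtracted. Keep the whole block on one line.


difference() { cube([4245, 247, 2550]); translate([747, 0, 992]) cube([999, 247, 1339]); }


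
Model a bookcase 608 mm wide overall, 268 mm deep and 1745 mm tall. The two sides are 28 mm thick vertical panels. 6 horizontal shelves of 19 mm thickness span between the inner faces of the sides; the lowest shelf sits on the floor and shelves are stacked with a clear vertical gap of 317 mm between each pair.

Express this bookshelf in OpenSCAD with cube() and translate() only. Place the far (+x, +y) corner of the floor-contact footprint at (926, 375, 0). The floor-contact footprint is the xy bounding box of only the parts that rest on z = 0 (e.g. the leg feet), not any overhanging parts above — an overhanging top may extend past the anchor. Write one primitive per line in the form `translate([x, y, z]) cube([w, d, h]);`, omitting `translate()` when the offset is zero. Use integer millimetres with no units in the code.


translate([318, 107, 0]) cube([28, 268, 1745]);
translate([898, 107, 0]) cube([28, 268, 1745]);
translate([346, 107, 0]) cube([552, 268, 19]);
translate([346, 107, 336]) cube([552, 268, 19]);
translate([346, 107, 672]) cube([552, 268, 19]);
translate([346, 107, 1008]) cube([552, 268, 19]);
translate([346, 107, 1344]) cube([552, 268, 19]);
translate([346, 107, 1680]) cube([552, 268, 19]);


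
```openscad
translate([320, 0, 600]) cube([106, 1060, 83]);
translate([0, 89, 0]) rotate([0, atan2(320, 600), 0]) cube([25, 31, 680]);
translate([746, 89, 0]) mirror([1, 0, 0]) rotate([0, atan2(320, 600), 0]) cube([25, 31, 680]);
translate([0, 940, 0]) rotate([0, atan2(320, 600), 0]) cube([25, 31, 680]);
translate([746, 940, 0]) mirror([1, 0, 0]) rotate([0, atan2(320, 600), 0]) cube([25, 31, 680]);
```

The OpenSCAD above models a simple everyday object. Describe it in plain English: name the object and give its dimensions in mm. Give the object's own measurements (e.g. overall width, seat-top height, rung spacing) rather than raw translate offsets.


A sawhorse. A 106×1060×83 mm beam (x, y, z) sits on two A-frame leg pairs. Each pair is two raked legs of 25×31 mm section (31 mm along y) splaying symmetrically in x. Each leg rises 600 mm vertically over 320 mm of horizontal reach and is 680 mm long along its own axis. Every leg's outer bottom edge rests on the floor and its outer top edge meets a bottom edge of the beam — the left legs (tilting toward +x) meet the beam's −x bottom edge, the right legs (their mirror images, tilting toward −x) meet its +x bottom edge — so the leg tops tuck under the beam, the beam's underside is 600 mm above the floor, and the feet are 746 mm apart outside-to-outside with the beam centred between them. The two leg pairs are set in 89 mm from either end of the beam.


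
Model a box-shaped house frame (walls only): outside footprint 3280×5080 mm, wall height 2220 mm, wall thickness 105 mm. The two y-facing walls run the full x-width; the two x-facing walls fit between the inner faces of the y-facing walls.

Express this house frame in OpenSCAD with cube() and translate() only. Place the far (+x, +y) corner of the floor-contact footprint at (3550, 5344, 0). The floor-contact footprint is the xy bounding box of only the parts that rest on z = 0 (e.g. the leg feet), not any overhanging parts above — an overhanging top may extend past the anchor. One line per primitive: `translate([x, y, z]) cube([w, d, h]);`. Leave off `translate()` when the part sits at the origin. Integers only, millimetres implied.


translate([270, 264, 0]) cube([3280, 105, 2220]);
translate([270, 5239, 0]) cube([3280, 105, 2220]);
translate([270, 369, 0]) cube([105, 4870, 2220]);
translate([3445, 369, 0]) cube([105, 4870, 2220]);


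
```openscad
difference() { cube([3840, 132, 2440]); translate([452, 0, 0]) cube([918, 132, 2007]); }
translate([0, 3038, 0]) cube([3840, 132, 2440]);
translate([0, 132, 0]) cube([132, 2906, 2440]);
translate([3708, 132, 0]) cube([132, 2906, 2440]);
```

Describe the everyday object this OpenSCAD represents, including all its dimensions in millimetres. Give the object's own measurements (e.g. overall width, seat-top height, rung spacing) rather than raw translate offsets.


A single room: four walls, each 2440 mm tall and 132 mm thick, enclosing an outside footprint 3840×3170 mm (x × y), no floor or roof. The front and back walls (−y and +y sides) run the full x-width; the side walls fit between their inner faces. A door opening 918 mm wide and 2007 mm tall is cut through the front wall from the floor up, its −x edge 452 mm from the wall's −x end.


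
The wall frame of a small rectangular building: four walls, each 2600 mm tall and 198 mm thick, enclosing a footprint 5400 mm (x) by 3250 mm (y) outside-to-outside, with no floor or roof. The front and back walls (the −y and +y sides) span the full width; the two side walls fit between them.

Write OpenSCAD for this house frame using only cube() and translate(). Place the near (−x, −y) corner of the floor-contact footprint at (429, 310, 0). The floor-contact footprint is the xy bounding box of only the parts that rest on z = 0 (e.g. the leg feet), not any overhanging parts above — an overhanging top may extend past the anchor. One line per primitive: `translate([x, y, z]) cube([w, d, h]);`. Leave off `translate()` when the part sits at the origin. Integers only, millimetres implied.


translate([429, 310, 0]) cube([5400, 198, 2600]);
translate([429, 3362, 0]) cube([5400, 198, 2600]);
translate([429, 508, 0]) cube([198, 2854, 2600]);
translate([5631, 508, 0]) cube([198, 2854, 2600]);


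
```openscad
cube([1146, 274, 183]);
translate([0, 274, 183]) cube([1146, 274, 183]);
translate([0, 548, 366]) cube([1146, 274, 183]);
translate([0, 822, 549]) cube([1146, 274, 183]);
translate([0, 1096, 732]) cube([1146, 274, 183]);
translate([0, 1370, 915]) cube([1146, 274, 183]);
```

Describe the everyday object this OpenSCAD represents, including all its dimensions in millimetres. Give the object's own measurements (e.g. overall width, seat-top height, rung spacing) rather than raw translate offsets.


A straight staircase of 6 solid steps. Each step is 1146 mm wide (x), 274 mm deep (y, the going) and 183 mm tall (the rise). The first step rests on the floor; each subsequent step sits one going further in +y and one rise higher in +z, directly behind and above the previous step with no overlap.


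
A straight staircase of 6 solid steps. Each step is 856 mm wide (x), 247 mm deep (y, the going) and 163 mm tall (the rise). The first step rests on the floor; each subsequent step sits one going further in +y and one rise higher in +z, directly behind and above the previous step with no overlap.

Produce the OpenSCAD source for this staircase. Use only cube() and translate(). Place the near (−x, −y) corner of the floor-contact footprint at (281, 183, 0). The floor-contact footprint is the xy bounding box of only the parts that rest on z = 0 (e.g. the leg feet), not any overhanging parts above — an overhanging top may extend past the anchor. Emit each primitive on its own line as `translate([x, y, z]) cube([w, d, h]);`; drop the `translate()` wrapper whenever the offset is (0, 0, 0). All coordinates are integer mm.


translate([281, 183, 0]) cube([856, 247, 163]);
translate([281, 430, 163]) cube([856, 247, 163]);
translate([281, 677, 326]) cube([856, 247, 163]);
translate([281, 924, 489]) cube([856, 247, 163]);
translate([281, 1171, 652]) cube([856, 247, 163]);
translate([281, 1418, 815]) cube([856, 247, 163]);


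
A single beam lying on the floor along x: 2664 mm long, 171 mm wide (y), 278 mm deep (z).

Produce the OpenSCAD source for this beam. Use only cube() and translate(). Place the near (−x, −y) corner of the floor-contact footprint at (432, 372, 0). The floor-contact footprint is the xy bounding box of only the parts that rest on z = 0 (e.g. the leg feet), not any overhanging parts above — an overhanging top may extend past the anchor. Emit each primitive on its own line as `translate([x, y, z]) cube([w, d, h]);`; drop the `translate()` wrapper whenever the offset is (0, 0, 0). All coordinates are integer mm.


translate([432, 372, 0]) cube([2664, 171, 278]);


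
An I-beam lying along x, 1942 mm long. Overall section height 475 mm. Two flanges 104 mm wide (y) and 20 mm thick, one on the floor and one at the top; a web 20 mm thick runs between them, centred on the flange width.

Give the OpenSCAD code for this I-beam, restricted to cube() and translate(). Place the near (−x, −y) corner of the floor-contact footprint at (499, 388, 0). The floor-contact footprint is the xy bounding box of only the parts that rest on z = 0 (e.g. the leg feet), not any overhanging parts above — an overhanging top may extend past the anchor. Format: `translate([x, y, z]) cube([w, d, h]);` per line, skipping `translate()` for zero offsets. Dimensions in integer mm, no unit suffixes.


translate([499, 388, 0]) cube([1942, 104, 20]);
translate([499, 430, 20]) cube([1942, 20, 435]);
translate([499, 388, 455]) cube([1942, 104, 20]);


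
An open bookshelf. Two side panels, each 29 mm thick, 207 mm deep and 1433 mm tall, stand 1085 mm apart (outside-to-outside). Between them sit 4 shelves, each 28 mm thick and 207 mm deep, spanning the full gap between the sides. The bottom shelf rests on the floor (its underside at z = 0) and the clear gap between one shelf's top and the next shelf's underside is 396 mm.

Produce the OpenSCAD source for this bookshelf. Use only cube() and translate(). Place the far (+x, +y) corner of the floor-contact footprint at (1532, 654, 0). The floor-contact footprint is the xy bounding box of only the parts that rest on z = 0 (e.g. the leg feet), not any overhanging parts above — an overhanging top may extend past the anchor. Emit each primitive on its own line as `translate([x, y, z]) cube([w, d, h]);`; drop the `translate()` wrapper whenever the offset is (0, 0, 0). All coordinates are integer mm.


translate([447, 447, 0]) cube([29, 207, 1433]);
translate([1503, 447, 0]) cube([29, 207, 1433]);
translate([476, 447, 0]) cube([1027, 207, 28]);
translate([476, 447, 424]) cube([1027, 207, 28]);
translate([476, 447, 848]) cube([1027, 207, 28]);
translate([476, 447, 1272]) cube([1027, 207, 28]);
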